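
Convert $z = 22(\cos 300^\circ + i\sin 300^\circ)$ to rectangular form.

a = r cos θ = 22 * 1/2 = 11
b = r sin θ = 22 * -sqrt(3)/2 = -11*sqrt(3)
z = 11 - 11*sqrt(3)i


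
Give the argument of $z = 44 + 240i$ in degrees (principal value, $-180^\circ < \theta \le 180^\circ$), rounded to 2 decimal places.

θ = arctan(b/a) = arctan(240/44) (quadrant-adjusted) = 79.61°


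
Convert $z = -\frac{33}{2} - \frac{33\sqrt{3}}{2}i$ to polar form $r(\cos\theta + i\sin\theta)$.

r = |z| = sqrt(a^2 + b^2) = sqrt((-33/2)^2 + (-33*sqrt(3)/2)^2) = sqrt(1089/4 + 3267/4) = sqrt(1089) = 33
θ = arctan(b/a) = arctan(-28.5788/-16.5) (quadrant-adjusted) = 240°
z = 33(cos 240° + i sin 240°)


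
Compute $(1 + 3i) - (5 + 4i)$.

(1 - 5) + (3 - 4)i = -4 - i


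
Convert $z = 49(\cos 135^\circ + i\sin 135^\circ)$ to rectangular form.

a = r cos θ = 49 * -sqrt(2)/2 = -49*sqrt(2)/2
b = r sin θ = 49 * sqrt(2)/2 = 49*sqrt(2)/2
z = -49*sqrt(2)/2 + (49*sqrt(2)/2)i


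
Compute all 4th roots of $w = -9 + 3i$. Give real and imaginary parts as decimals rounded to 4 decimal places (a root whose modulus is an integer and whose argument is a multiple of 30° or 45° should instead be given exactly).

|w| = sqrt(90) ≈ 9.486833, arg(w) ≈ 161.565051°
Root modulus = sqrt(90)^(1/4) ≈ 1.755013
Root arguments: θ_k = (arg(w) + 360°k)/4 for k = 0, 1, ..., 3
Compute each root as (root modulus)(cos θ_k + i sin θ_k) using full-precision intermediates, then round to 4 decimal places.
Roots: 1.3367 + 1.1373i, -1.1373 + 1.3367i, -1.3367 - 1.1373i, 1.1373 - 1.3367i


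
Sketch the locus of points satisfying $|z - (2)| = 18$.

|z - z0| = r describes a circle centered at z0 with radius r
Here z0 = 2 and r = 18
Locus: Circle centered at (2, 0) with radius 18


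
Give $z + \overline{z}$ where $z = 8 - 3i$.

z + conjugate(z) = (a + bi) + (a - bi) = 2a
= 2 * 8 = 16


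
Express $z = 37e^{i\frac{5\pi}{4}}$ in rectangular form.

a = r cos θ = 37 * -sqrt(2)/2 = -37*sqrt(2)/2
b = r sin θ = 37 * -sqrt(2)/2 = -37*sqrt(2)/2
z = -37*sqrt(2)/2 - (37*sqrt(2)/2)i


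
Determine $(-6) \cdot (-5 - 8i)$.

(a1*a2 - b1*b2) + (a1*b2 + b1*a2)i
= (30 - 0) + (48 + 0)i
= 30 + 48i


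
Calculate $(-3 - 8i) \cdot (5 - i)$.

(a1*a2 - b1*b2) + (a1*b2 + b1*a2)i
= (-15 - 8) + (3 + (-40))i
= -23 - 37i


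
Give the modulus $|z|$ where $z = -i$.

|z| = sqrt(a^2 + b^2) = sqrt(0^2 + (-1)^2) = sqrt(1) = 1


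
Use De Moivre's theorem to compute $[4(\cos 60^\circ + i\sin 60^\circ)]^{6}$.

By De Moivre: z^n = r^n(cos(nθ) + i sin(nθ))
= 4^6(cos(6*60°) + i sin(6*60°))
= 4096(cos 0° + i sin 0°)
= 4096


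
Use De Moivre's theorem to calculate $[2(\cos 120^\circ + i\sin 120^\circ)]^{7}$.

By De Moivre: z^n = r^n(cos(nθ) + i sin(nθ))
= 2^7(cos(7*120°) + i sin(7*120°))
= 128(cos 120° + i sin 120°)
= -64 + 64*sqrt(3)i


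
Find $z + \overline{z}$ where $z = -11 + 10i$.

z + conjugate(z) = (a + bi) + (a - bi) = 2a
= 2 * (-11) = -22


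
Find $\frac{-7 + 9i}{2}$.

Divisor is real, so divide each part by 2:
= -7/2 + (9/2)i


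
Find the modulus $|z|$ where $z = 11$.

|z| = sqrt(a^2 + b^2) = sqrt(11^2 + 0^2) = sqrt(121) = 11


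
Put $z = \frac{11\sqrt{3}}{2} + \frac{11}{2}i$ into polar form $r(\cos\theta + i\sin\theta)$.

r = |z| = sqrt(a^2 + b^2) = sqrt((11*sqrt(3)/2)^2 + (11/2)^2) = sqrt(363/4 + 121/4) = sqrt(121) = 11
θ = arctan(b/a) = arctan(5.5/9.5263) (quadrant-adjusted) = 30°
z = 11(cos 30° + i sin 30°)


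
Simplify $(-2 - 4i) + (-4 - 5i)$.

(-2 + (-4)) + (-4 + (-5))i = -6 - 9i


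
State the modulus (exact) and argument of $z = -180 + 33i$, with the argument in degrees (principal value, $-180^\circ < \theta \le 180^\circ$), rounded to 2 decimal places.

|z| = sqrt((-180)^2 + 33^2) = 183
arg(z) = arctan(b/a) = arctan(33/-180) (quadrant-adjusted) = 169.61°


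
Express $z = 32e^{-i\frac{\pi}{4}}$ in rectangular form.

a = r cos θ = 32 * sqrt(2)/2 = 16*sqrt(2)
b = r sin θ = 32 * -sqrt(2)/2 = -16*sqrt(2)
z = 16*sqrt(2) - 16*sqrt(2)i


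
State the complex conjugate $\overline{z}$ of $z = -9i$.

If z = a + bi, then conjugate(z) = a - bi
conjugate(-9i) = 9i


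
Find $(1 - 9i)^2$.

(a + bi)^2 = a^2 - b^2 + 2abi
= 1^2 - (-9)^2 + 2*1*(-9)i
= -80 - 18i


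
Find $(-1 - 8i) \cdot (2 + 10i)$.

(a1*a2 - b1*b2) + (a1*b2 + b1*a2)i
= (-2 - (-80)) + (-10 + (-16))i
= 78 - 26i


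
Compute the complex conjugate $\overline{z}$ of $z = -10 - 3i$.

If z = a + bi, then conjugate(z) = a - bi
conjugate(-10 - 3i) = -10 + 3i


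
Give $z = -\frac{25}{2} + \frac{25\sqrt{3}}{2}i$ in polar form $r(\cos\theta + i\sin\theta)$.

r = |z| = sqrt(a^2 + b^2) = sqrt((-25/2)^2 + (25*sqrt(3)/2)^2) = sqrt(625/4 + 1875/4) = sqrt(625) = 25
θ = arctan(b/a) = arctan(21.6506/-12.5) (quadrant-adjusted) = 120°
z = 25(cos 120° + i sin 120°)


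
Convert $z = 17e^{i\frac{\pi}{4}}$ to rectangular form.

a = r cos θ = 17 * sqrt(2)/2 = 17*sqrt(2)/2
b = r sin θ = 17 * sqrt(2)/2 = 17*sqrt(2)/2
z = 17*sqrt(2)/2 + (17*sqrt(2)/2)i


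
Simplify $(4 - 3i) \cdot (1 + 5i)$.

(a1*a2 - b1*b2) + (a1*b2 + b1*a2)i
= (4 - (-15)) + (20 + (-3))i
= 19 + 17i


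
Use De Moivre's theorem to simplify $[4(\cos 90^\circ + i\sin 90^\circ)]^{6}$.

By De Moivre: z^n = r^n(cos(nθ) + i sin(nθ))
= 4^6(cos(6*90°) + i sin(6*90°))
= 4096(cos 180° + i sin 180°)
= -4096


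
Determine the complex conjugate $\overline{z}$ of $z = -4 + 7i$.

If z = a + bi, then conjugate(z) = a - bi
conjugate(-4 + 7i) = -4 - 7i


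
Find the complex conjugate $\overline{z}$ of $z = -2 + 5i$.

If z = a + bi, then conjugate(z) = a - bi
conjugate(-2 + 5i) = -2 - 5i


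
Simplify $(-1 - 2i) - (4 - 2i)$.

(-1 - 4) + (-2 - (-2))i = -5


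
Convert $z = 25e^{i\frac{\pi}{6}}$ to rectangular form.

a = r cos θ = 25 * sqrt(3)/2 = 25*sqrt(3)/2
b = r sin θ = 25 * 1/2 = 25/2
z = 25*sqrt(3)/2 + (25/2)i


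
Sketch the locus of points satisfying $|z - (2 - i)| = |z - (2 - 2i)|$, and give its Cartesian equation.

|z - z1| = |z - z2| means z is equidistant from z1 and z2,
i.e. the perpendicular bisector of the segment from (2, -1) to (2, -2) (midpoint (2, -3/2)).
With z = x + yi, square both sides:
(x - 2)^2 + (y - (-1))^2 = (x - 2)^2 + (y - (-2))^2
The x^2 and y^2 terms cancel: 0x + (-2)y = 8 - 5 = 3
Simplify: y = -3/2
Locus: Perpendicular bisector of the segment from (2, -1) to (2, -2): the line y = -3/2


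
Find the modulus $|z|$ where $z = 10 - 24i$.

|z| = sqrt(a^2 + b^2) = sqrt(10^2 + (-24)^2) = sqrt(676) = 26


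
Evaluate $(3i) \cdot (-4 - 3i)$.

(a1*a2 - b1*b2) + (a1*b2 + b1*a2)i
= (0 - (-9)) + (0 + (-12))i
= 9 - 12i


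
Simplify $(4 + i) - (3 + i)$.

(4 - 3) + (1 - 1)i = 1


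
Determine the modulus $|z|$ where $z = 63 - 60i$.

|z| = sqrt(a^2 + b^2) = sqrt(63^2 + (-60)^2) = sqrt(7569) = 87


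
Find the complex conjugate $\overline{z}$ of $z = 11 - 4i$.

If z = a + bi, then conjugate(z) = a - bi
conjugate(11 - 4i) = 11 + 4i


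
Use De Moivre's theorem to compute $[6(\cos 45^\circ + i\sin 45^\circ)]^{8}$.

By De Moivre: z^n = r^n(cos(nθ) + i sin(nθ))
= 6^8(cos(8*45°) + i sin(8*45°))
= 1679616(cos 0° + i sin 0°)
= 1679616


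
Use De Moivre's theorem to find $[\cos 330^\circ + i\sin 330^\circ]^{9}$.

By De Moivre: z^n = r^n(cos(nθ) + i sin(nθ))
= 1^9(cos(9*330°) + i sin(9*330°))
= 1(cos 90° + i sin 90°)
= i


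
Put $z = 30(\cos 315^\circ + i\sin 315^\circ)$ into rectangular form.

a = r cos θ = 30 * sqrt(2)/2 = 15*sqrt(2)
b = r sin θ = 30 * -sqrt(2)/2 = -15*sqrt(2)
z = 15*sqrt(2) - 15*sqrt(2)i


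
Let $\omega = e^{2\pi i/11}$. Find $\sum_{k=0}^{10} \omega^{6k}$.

Let ζ = ω^6 = e^(2πi·6/11). Since 11 ∤ 6, ζ ≠ 1.
Sum = Σ_{k=0}^{10} ζ^k = (ζ^11 - 1)/(ζ - 1) = (ω^{6·11} - 1)/(ζ - 1) = (1 - 1)/(ζ - 1) = 0


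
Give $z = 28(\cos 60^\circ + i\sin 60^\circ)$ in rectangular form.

a = r cos θ = 28 * 1/2 = 14
b = r sin θ = 28 * sqrt(3)/2 = 14*sqrt(3)
z = 14 + 14*sqrt(3)i


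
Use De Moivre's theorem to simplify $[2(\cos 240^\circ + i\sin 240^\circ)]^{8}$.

By De Moivre: z^n = r^n(cos(nθ) + i sin(nθ))
= 2^8(cos(8*240°) + i sin(8*240°))
= 256(cos 120° + i sin 120°)
= -128 + 128*sqrt(3)i


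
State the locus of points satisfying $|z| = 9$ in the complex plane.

|z| = 9 means sqrt(x^2 + y^2) = 9
This is a circle of radius 9 centered at the origin


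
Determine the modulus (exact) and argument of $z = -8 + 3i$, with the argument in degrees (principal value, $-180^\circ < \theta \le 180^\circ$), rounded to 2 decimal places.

|z| = sqrt((-8)^2 + 3^2) = sqrt(73)
arg(z) = arctan(b/a) = arctan(3/-8) (quadrant-adjusted) = 159.44°


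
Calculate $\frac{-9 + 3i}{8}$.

Divisor is real, so divide each part by 8:
= -9/8 + (3/8)i


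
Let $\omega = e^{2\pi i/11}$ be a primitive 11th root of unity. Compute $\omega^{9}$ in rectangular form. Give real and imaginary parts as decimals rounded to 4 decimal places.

ω^9 = e^(2πi·9/11) = e^(i·18π/11)
= cos(18π/11) + i sin(18π/11)
= 0.4154 - 0.9096i


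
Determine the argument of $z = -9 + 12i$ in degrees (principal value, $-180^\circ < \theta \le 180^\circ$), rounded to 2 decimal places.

θ = arctan(b/a) = arctan(12/-9) (quadrant-adjusted) = 126.87°


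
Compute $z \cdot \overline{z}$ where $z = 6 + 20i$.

z * conjugate(z) = |z|^2 = a^2 + b^2
= 6^2 + 20^2 = 436


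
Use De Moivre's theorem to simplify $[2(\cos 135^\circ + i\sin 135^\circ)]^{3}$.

By De Moivre: z^n = r^n(cos(nθ) + i sin(nθ))
= 2^3(cos(3*135°) + i sin(3*135°))
= 8(cos 45° + i sin 45°)
= 4*sqrt(2) + 4*sqrt(2)i


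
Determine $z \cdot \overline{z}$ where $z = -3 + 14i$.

z * conjugate(z) = |z|^2 = a^2 + b^2
= (-3)^2 + 14^2 = 205


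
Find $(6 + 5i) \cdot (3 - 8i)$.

(a1*a2 - b1*b2) + (a1*b2 + b1*a2)i
= (18 - (-40)) + (-48 + 15)i
= 58 - 33i


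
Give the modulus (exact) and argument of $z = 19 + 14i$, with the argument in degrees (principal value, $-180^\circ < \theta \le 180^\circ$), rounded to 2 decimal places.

|z| = sqrt(19^2 + 14^2) = sqrt(557)
arg(z) = arctan(b/a) = arctan(14/19) (quadrant-adjusted) = 36.38°


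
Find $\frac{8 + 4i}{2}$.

Divisor is real, so divide each part by 2:
= 4 + 2i


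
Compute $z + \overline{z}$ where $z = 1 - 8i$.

z + conjugate(z) = (a + bi) + (a - bi) = 2a
= 2 * 1 = 2


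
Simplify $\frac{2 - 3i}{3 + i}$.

Multiply numerator and denominator by conjugate (3 - i):
= (2 - 3i)(3 - i) / (3^2 + 1^2)
= (3 - 11i) / 10
= 3/10 - (11/10)i


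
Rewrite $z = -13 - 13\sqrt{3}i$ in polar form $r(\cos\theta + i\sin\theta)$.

r = |z| = sqrt(a^2 + b^2) = sqrt((-13)^2 + (-13*sqrt(3))^2) = sqrt(169 + 507) = sqrt(676) = 26
θ = arctan(b/a) = arctan(-22.5167/-13) (quadrant-adjusted) = 240°
z = 26(cos 240° + i sin 240°)


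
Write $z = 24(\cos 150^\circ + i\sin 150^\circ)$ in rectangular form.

a = r cos θ = 24 * -sqrt(3)/2 = -12*sqrt(3)
b = r sin θ = 24 * 1/2 = 12
z = -12*sqrt(3) + 12i


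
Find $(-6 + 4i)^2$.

(a + bi)^2 = a^2 - b^2 + 2abi
= (-6)^2 - 4^2 + 2*(-6)*4i
= 20 - 48i


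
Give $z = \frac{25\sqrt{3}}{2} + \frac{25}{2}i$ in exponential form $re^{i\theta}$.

r = |z| = sqrt((25*sqrt(3)/2)^2 + (25/2)^2) = sqrt(1875/4 + 625/4) = sqrt(625) = 25
θ = arctan(b/a) = arctan(12.5/21.6506) (quadrant-adjusted) = 30° = π/6
z = 25e^(i*π/6)


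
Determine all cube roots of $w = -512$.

|w| = 512, arg(w) = 180°
Root modulus = 512^(1/3) = 8
Root arguments: θ_k = (180° + 360°k)/3 for k = 0, 1, ..., 2
Roots: 4 + 4*sqrt(3)i, -8, 4 - 4*sqrt(3)i


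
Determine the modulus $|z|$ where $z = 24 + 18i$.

|z| = sqrt(a^2 + b^2) = sqrt(24^2 + 18^2) = sqrt(900) = 30


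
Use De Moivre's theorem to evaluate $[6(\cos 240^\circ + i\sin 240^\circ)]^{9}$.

By De Moivre: z^n = r^n(cos(nθ) + i sin(nθ))
= 6^9(cos(9*240°) + i sin(9*240°))
= 10077696(cos 0° + i sin 0°)
= 10077696


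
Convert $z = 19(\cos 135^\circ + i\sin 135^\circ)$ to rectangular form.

a = r cos θ = 19 * -sqrt(2)/2 = -19*sqrt(2)/2
b = r sin θ = 19 * sqrt(2)/2 = 19*sqrt(2)/2
z = -19*sqrt(2)/2 + (19*sqrt(2)/2)i


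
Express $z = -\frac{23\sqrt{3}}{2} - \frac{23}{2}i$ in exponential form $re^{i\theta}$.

r = |z| = sqrt((-23*sqrt(3)/2)^2 + (-23/2)^2) = sqrt(1587/4 + 529/4) = sqrt(529) = 23
θ = arctan(b/a) = arctan(-11.5/-19.9186) (quadrant-adjusted) = -150° = -5π/6
z = 23e^(-i*5π/6)


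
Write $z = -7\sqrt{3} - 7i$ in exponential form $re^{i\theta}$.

r = |z| = sqrt((-7*sqrt(3))^2 + (-7)^2) = sqrt(147 + 49) = sqrt(196) = 14
θ = arctan(b/a) = arctan(-7/-12.1244) (quadrant-adjusted) = -150° = -5π/6
z = 14e^(-i*5π/6)


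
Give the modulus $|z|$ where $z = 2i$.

|z| = sqrt(a^2 + b^2) = sqrt(0^2 + 2^2) = sqrt(4) = 2


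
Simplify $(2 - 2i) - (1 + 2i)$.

(2 - 1) + (-2 - 2)i = 1 - 4i


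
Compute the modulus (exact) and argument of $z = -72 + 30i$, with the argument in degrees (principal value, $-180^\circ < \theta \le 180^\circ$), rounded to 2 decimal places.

|z| = sqrt((-72)^2 + 30^2) = 78
arg(z) = arctan(b/a) = arctan(30/-72) (quadrant-adjusted) = 157.38°


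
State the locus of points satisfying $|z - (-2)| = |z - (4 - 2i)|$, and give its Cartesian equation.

|z - z1| = |z - z2| means z is equidistant from z1 and z2,
i.e. the perpendicular bisector of the segment from (-2, 0) to (4, -2) (midpoint (1, -1)).
With z = x + yi, square both sides:
(x - (-2))^2 + (y - 0)^2 = (x - 4)^2 + (y - (-2))^2
The x^2 and y^2 terms cancel: 12x + (-4)y = 20 - 4 = 16
Simplify: 3x - y = 4
Locus: Perpendicular bisector of the segment from (-2, 0) to (4, -2): the line 3x - y = 4


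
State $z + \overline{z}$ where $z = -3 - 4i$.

z + conjugate(z) = (a + bi) + (a - bi) = 2a
= 2 * (-3) = -6


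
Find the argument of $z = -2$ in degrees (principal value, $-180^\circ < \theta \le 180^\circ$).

b = 0 and a < 0, so z lies on the negative real axis: θ = 180°


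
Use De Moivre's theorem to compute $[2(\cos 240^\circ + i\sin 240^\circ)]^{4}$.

By De Moivre: z^n = r^n(cos(nθ) + i sin(nθ))
= 2^4(cos(4*240°) + i sin(4*240°))
= 16(cos 240° + i sin 240°)
= -8 - 8*sqrt(3)i


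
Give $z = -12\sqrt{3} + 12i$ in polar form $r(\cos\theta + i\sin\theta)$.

r = |z| = sqrt(a^2 + b^2) = sqrt((-12*sqrt(3))^2 + (12)^2) = sqrt(432 + 144) = sqrt(576) = 24
θ = arctan(b/a) = arctan(12/-20.7846) (quadrant-adjusted) = 150°
z = 24(cos 150° + i sin 150°)


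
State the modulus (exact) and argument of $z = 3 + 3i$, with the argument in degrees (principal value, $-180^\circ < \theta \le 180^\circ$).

|z| = sqrt(3^2 + 3^2) = sqrt(18)
arg(z) = arctan(b/a) = arctan(3/3) (quadrant-adjusted) = 45°


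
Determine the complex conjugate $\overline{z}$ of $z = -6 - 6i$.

If z = a + bi, then conjugate(z) = a - bi
conjugate(-6 - 6i) = -6 + 6i


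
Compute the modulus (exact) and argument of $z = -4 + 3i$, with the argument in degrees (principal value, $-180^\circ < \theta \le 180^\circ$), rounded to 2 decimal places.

|z| = sqrt((-4)^2 + 3^2) = 5
arg(z) = arctan(b/a) = arctan(3/-4) (quadrant-adjusted) = 143.13°


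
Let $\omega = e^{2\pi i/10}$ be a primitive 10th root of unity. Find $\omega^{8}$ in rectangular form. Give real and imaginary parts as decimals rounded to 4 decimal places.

ω^8 = e^(2πi·8/10) = e^(i·8π/5)
= cos(8π/5) + i sin(8π/5)
= 0.3090 - 0.9511i


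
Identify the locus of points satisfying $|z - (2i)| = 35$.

|z - z0| = r describes a circle centered at z0 with radius r
Here z0 = 2i and r = 35
Locus: Circle centered at (0, 2) with radius 35


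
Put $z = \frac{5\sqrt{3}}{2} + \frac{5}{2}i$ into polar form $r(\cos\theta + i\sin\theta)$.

r = |z| = sqrt(a^2 + b^2) = sqrt((5*sqrt(3)/2)^2 + (5/2)^2) = sqrt(75/4 + 25/4) = sqrt(25) = 5
θ = arctan(b/a) = arctan(2.5/4.3301) (quadrant-adjusted) = 30°
z = 5(cos 30° + i sin 30°)


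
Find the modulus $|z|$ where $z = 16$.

|z| = sqrt(a^2 + b^2) = sqrt(16^2 + 0^2) = sqrt(256) = 16


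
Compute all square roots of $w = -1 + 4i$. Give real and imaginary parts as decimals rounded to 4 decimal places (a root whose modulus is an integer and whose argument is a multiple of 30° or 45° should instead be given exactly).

|w| = sqrt(17) ≈ 4.123106, arg(w) ≈ 104.036243°
Root modulus = sqrt(17)^(1/2) ≈ 2.030543
Root arguments: θ_k = (arg(w) + 360°k)/2 for k = 0, 1, ..., 1
Compute each root as (root modulus)(cos θ_k + i sin θ_k) using full-precision intermediates, then round to 4 decimal places.
Roots: 1.2496 + 1.6005i, -1.2496 - 1.6005i


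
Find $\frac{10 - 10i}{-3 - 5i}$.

Multiply numerator and denominator by conjugate (-3 + 5i):
= (10 - 10i)(-3 + 5i) / ((-3)^2 + (-5)^2)
= (20 + 80i) / 34
Divide through by 2: (10 + 40i) / 17
= 10/17 + (40/17)i


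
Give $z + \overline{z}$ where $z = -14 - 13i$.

z + conjugate(z) = (a + bi) + (a - bi) = 2a
= 2 * (-14) = -28


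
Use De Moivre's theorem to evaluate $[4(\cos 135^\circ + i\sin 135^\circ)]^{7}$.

By De Moivre: z^n = r^n(cos(nθ) + i sin(nθ))
= 4^7(cos(7*135°) + i sin(7*135°))
= 16384(cos 225° + i sin 225°)
= -8192*sqrt(2) - 8192*sqrt(2)i


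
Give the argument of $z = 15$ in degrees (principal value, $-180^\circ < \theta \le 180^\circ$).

b = 0 and a > 0, so z lies on the positive real axis: θ = 0°


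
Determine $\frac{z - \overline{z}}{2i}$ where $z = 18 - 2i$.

z - conjugate(z) = 2bi
(z - conjugate(z))/(2i) = 2bi/(2i) = b = -2


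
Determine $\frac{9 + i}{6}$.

Divisor is real, so divide each part by 6:
= 3/2 + (1/6)i


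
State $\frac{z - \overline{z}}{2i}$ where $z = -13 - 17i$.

z - conjugate(z) = 2bi
(z - conjugate(z))/(2i) = 2bi/(2i) = b = -17


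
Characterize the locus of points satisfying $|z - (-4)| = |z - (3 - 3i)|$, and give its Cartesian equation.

|z - z1| = |z - z2| means z is equidistant from z1 and z2,
i.e. the perpendicular bisector of the segment from (-4, 0) to (3, -3) (midpoint (-1/2, -3/2)).
With z = x + yi, square both sides:
(x - (-4))^2 + (y - 0)^2 = (x - 3)^2 + (y - (-3))^2
The x^2 and y^2 terms cancel: 14x + (-6)y = 18 - 16 = 2
Simplify: 7x - 3y = 1
Locus: Perpendicular bisector of the segment from (-4, 0) to (3, -3): the line 7x - 3y = 1


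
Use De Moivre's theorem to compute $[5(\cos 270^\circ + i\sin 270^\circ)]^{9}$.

By De Moivre: z^n = r^n(cos(nθ) + i sin(nθ))
= 5^9(cos(9*270°) + i sin(9*270°))
= 1953125(cos 270° + i sin 270°)
= -1953125i


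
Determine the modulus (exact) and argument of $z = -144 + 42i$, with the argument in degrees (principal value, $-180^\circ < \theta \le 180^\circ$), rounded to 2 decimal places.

|z| = sqrt((-144)^2 + 42^2) = 150
arg(z) = arctan(b/a) = arctan(42/-144) (quadrant-adjusted) = 163.74°


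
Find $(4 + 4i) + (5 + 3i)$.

(4 + 5) + (4 + 3)i = 9 + 7i


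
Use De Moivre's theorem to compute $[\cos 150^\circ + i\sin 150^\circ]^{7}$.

By De Moivre: z^n = r^n(cos(nθ) + i sin(nθ))
= 1^7(cos(7*150°) + i sin(7*150°))
= 1(cos 330° + i sin 330°)
= sqrt(3)/2 - (1/2)i


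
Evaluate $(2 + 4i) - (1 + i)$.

(2 - 1) + (4 - 1)i = 1 + 3i


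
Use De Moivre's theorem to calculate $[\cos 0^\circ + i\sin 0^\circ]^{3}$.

By De Moivre: z^n = r^n(cos(nθ) + i sin(nθ))
= 1^3(cos(3*0°) + i sin(3*0°))
= 1(cos 0° + i sin 0°)
= 1


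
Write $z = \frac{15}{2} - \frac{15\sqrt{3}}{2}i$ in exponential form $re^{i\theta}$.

r = |z| = sqrt((15/2)^2 + (-15*sqrt(3)/2)^2) = sqrt(225/4 + 675/4) = sqrt(225) = 15
θ = arctan(b/a) = arctan(-12.9904/7.5) (quadrant-adjusted) = -60° = -π/3
z = 15e^(-i*π/3)


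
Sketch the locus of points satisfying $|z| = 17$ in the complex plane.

|z| = 17 means sqrt(x^2 + y^2) = 17
This is a circle of radius 17 centered at the origin


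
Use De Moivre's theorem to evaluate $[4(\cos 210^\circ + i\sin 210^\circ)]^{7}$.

By De Moivre: z^n = r^n(cos(nθ) + i sin(nθ))
= 4^7(cos(7*210°) + i sin(7*210°))
= 16384(cos 30° + i sin 30°)
= 8192*sqrt(3) + 8192i


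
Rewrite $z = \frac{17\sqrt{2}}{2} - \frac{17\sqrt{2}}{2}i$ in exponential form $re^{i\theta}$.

r = |z| = sqrt((17*sqrt(2)/2)^2 + (-17*sqrt(2)/2)^2) = sqrt(289/2 + 289/2) = sqrt(289) = 17
θ = arctan(b/a) = arctan(-12.0208/12.0208) (quadrant-adjusted) = -45° = -π/4
z = 17e^(-i*π/4)


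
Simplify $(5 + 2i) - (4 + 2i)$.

(5 - 4) + (2 - 2)i = 1


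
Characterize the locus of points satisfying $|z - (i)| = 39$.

|z - z0| = r describes a circle centered at z0 with radius r
Here z0 = i and r = 39
Locus: Circle centered at (0, 1) with radius 39


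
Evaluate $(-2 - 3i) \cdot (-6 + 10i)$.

(a1*a2 - b1*b2) + (a1*b2 + b1*a2)i
= (12 - (-30)) + (-20 + 18)i
= 42 - 2i


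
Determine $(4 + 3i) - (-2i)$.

(4 - 0) + (3 - (-2))i = 4 + 5i


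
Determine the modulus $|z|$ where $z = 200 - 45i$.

|z| = sqrt(a^2 + b^2) = sqrt(200^2 + (-45)^2) = sqrt(42025) = 205


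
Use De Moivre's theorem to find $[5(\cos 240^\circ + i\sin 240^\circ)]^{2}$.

By De Moivre: z^n = r^n(cos(nθ) + i sin(nθ))
= 5^2(cos(2*240°) + i sin(2*240°))
= 25(cos 120° + i sin 120°)
= -25/2 + (25*sqrt(3)/2)i


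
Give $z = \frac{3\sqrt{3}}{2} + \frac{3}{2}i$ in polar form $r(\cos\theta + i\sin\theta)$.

r = |z| = sqrt(a^2 + b^2) = sqrt((3*sqrt(3)/2)^2 + (3/2)^2) = sqrt(27/4 + 9/4) = sqrt(9) = 3
θ = arctan(b/a) = arctan(1.5/2.5981) (quadrant-adjusted) = 30°
z = 3(cos 30° + i sin 30°)


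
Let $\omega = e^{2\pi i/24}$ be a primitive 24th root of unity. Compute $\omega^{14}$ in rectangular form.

ω^14 = e^(2πi·14/24) = e^(i·7π/6)
= cos(7π/6) + i sin(7π/6)
= -sqrt(3)/2 - (1/2)i


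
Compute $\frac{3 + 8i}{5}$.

Divisor is real, so divide each part by 5:
= 3/5 + (8/5)i


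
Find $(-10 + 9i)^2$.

(a + bi)^2 = a^2 - b^2 + 2abi
= (-10)^2 - 9^2 + 2*(-10)*9i
= 19 - 180i


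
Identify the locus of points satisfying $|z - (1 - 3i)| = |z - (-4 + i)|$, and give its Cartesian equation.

|z - z1| = |z - z2| means z is equidistant from z1 and z2,
i.e. the perpendicular bisector of the segment from (1, -3) to (-4, 1) (midpoint (-3/2, -1)).
With z = x + yi, square both sides:
(x - 1)^2 + (y - (-3))^2 = (x - (-4))^2 + (y - 1)^2
The x^2 and y^2 terms cancel: -10x + 8y = 17 - 10 = 7
Simplify: 10x - 8y = -7
Locus: Perpendicular bisector of the segment from (1, -3) to (-4, 1): the line 10x - 8y = -7


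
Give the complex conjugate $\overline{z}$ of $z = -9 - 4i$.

If z = a + bi, then conjugate(z) = a - bi
conjugate(-9 - 4i) = -9 + 4i


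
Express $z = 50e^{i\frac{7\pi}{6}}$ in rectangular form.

a = r cos θ = 50 * -sqrt(3)/2 = -25*sqrt(3)
b = r sin θ = 50 * -1/2 = -25
z = -25*sqrt(3) - 25i


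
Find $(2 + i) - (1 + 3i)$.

(2 - 1) + (1 - 3)i = 1 - 2i


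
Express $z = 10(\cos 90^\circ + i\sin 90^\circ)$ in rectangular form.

a = r cos θ = 10 * 0 = 0
b = r sin θ = 10 * 1 = 10
z = 10i


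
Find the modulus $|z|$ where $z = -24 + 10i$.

|z| = sqrt(a^2 + b^2) = sqrt((-24)^2 + 10^2) = sqrt(676) = 26


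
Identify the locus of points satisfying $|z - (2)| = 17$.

|z - z0| = r describes a circle centered at z0 with radius r
Here z0 = 2 and r = 17
Locus: Circle centered at (2, 0) with radius 17


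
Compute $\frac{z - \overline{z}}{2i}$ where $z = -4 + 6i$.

z - conjugate(z) = 2bi
(z - conjugate(z))/(2i) = 2bi/(2i) = b = 6


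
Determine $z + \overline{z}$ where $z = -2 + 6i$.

z + conjugate(z) = (a + bi) + (a - bi) = 2a
= 2 * (-2) = -4


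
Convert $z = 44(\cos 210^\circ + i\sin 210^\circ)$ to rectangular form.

a = r cos θ = 44 * -sqrt(3)/2 = -22*sqrt(3)
b = r sin θ = 44 * -1/2 = -22
z = -22*sqrt(3) - 22i


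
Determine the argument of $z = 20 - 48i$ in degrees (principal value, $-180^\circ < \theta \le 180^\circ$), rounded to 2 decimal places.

θ = arctan(b/a) = arctan(-48/20) (quadrant-adjusted) = -67.38°


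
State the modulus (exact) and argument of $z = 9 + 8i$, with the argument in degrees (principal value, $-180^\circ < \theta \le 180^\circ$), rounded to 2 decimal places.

|z| = sqrt(9^2 + 8^2) = sqrt(145)
arg(z) = arctan(b/a) = arctan(8/9) (quadrant-adjusted) = 41.63°


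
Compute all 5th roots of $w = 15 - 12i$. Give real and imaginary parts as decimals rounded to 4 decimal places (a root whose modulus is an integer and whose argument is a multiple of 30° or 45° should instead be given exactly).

|w| = sqrt(369) ≈ 19.209373, arg(w) ≈ 321.340192°
Root modulus = sqrt(369)^(1/5) ≈ 1.805937
Root arguments: θ_k = (arg(w) + 360°k)/5 for k = 0, 1, ..., 4
Compute each root as (root modulus)(cos θ_k + i sin θ_k) using full-precision intermediates, then round to 4 decimal places.
Roots: 0.7841 + 1.6269i, -1.3049 + 1.2484i, -1.5906 - 0.8553i, 0.3219 - 1.7770i, 1.7895 - 0.2430i


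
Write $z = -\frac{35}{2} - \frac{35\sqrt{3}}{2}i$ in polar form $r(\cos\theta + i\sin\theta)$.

r = |z| = sqrt(a^2 + b^2) = sqrt((-35/2)^2 + (-35*sqrt(3)/2)^2) = sqrt(1225/4 + 3675/4) = sqrt(1225) = 35
θ = arctan(b/a) = arctan(-30.3109/-17.5) (quadrant-adjusted) = 240°
z = 35(cos 240° + i sin 240°)


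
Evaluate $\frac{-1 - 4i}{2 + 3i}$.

Multiply numerator and denominator by conjugate (2 - 3i):
= (-1 - 4i)(2 - 3i) / (2^2 + 3^2)
= (-14 - 5i) / 13
= -14/13 - (5/13)i


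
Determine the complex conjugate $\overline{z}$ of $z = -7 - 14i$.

If z = a + bi, then conjugate(z) = a - bi
conjugate(-7 - 14i) = -7 + 14i


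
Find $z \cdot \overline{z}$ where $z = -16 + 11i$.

z * conjugate(z) = |z|^2 = a^2 + b^2
= (-16)^2 + 11^2 = 377


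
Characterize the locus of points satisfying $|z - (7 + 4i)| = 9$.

|z - z0| = r describes a circle centered at z0 with radius r
Here z0 = 7 + 4i and r = 9
Locus: Circle centered at (7, 4) with radius 9


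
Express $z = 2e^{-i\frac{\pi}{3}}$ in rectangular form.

a = r cos θ = 2 * 1/2 = 1
b = r sin θ = 2 * -sqrt(3)/2 = -sqrt(3)
z = 1 - sqrt(3)i


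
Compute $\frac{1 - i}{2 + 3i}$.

Multiply numerator and denominator by conjugate (2 - 3i):
= (1 - i)(2 - 3i) / (2^2 + 3^2)
= (-1 - 5i) / 13
= -1/13 - (5/13)i


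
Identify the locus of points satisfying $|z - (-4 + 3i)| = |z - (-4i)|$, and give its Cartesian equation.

|z - z1| = |z - z2| means z is equidistant from z1 and z2,
i.e. the perpendicular bisector of the segment from (-4, 3) to (0, -4) (midpoint (-2, -1/2)).
With z = x + yi, square both sides:
(x - (-4))^2 + (y - 3)^2 = (x - 0)^2 + (y - (-4))^2
The x^2 and y^2 terms cancel: 8x + (-14)y = 16 - 25 = -9
Simplify: 8x - 14y = -9
Locus: Perpendicular bisector of the segment from (-4, 3) to (0, -4): the line 8x - 14y = -9


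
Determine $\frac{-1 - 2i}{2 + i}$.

Multiply numerator and denominator by conjugate (2 - i):
= (-1 - 2i)(2 - i) / (2^2 + 1^2)
= (-4 - 3i) / 5
= -4/5 - (3/5)i


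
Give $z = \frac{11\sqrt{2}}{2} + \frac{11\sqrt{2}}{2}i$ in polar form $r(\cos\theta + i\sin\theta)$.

r = |z| = sqrt(a^2 + b^2) = sqrt((11*sqrt(2)/2)^2 + (11*sqrt(2)/2)^2) = sqrt(121/2 + 121/2) = sqrt(121) = 11
θ = arctan(b/a) = arctan(7.7782/7.7782) (quadrant-adjusted) = 45°
z = 11(cos 45° + i sin 45°)


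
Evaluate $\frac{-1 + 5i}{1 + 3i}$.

Multiply numerator and denominator by conjugate (1 - 3i):
= (-1 + 5i)(1 - 3i) / (1^2 + 3^2)
= (14 + 8i) / 10
Divide through by 2: (7 + 4i) / 5
= 7/5 + (4/5)i


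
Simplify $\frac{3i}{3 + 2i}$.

Multiply numerator and denominator by conjugate (3 - 2i):
= (3i)(3 - 2i) / (3^2 + 2^2)
= (6 + 9i) / 13
= 6/13 + (9/13)i


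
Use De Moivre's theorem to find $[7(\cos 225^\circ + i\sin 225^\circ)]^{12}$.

By De Moivre: z^n = r^n(cos(nθ) + i sin(nθ))
= 7^12(cos(12*225°) + i sin(12*225°))
= 13841287201(cos 180° + i sin 180°)
= -13841287201


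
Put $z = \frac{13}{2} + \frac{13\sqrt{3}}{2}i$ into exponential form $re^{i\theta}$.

r = |z| = sqrt((13/2)^2 + (13*sqrt(3)/2)^2) = sqrt(169/4 + 507/4) = sqrt(169) = 13
θ = arctan(b/a) = arctan(11.2583/6.5) (quadrant-adjusted) = 60° = π/3
z = 13e^(i*π/3)


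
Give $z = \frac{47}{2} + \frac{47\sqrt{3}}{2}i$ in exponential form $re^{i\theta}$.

r = |z| = sqrt((47/2)^2 + (47*sqrt(3)/2)^2) = sqrt(2209/4 + 6627/4) = sqrt(2209) = 47
θ = arctan(b/a) = arctan(40.7032/23.5) (quadrant-adjusted) = 60° = π/3
z = 47e^(i*π/3)


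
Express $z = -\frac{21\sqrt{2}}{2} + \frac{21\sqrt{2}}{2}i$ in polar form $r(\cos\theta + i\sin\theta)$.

r = |z| = sqrt(a^2 + b^2) = sqrt((-21*sqrt(2)/2)^2 + (21*sqrt(2)/2)^2) = sqrt(441/2 + 441/2) = sqrt(441) = 21
θ = arctan(b/a) = arctan(14.8492/-14.8492) (quadrant-adjusted) = 135°
z = 21(cos 135° + i sin 135°)


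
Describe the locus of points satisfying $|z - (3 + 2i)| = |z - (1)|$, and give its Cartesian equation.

|z - z1| = |z - z2| means z is equidistant from z1 and z2,
i.e. the perpendicular bisector of the segment from (3, 2) to (1, 0) (midpoint (2, 1)).
With z = x + yi, square both sides:
(x - 3)^2 + (y - 2)^2 = (x - 1)^2 + (y - 0)^2
The x^2 and y^2 terms cancel: -4x + (-4)y = 1 - 13 = -12
Simplify: x + y = 3
Locus: Perpendicular bisector of the segment from (3, 2) to (1, 0): the line x + y = 3


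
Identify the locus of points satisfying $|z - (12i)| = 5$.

|z - z0| = r describes a circle centered at z0 with radius r
Here z0 = 12i and r = 5
Locus: Circle centered at (0, 12) with radius 5


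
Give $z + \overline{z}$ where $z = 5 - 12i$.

z + conjugate(z) = (a + bi) + (a - bi) = 2a
= 2 * 5 = 10


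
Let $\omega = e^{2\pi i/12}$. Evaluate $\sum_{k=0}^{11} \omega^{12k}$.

Since 12 divides 12, ω^12 = (ω^12)^1 = 1^1 = 1, so every term is 1.
Sum = 12 · 1 = 12


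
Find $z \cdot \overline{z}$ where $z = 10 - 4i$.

z * conjugate(z) = |z|^2 = a^2 + b^2
= 10^2 + (-4)^2 = 116


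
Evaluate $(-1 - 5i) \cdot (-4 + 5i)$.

(a1*a2 - b1*b2) + (a1*b2 + b1*a2)i
= (4 - (-25)) + (-5 + 20)i
= 29 + 15i


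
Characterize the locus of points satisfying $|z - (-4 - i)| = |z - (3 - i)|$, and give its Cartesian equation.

|z - z1| = |z - z2| means z is equidistant from z1 and z2,
i.e. the perpendicular bisector of the segment from (-4, -1) to (3, -1) (midpoint (-1/2, -1)).
With z = x + yi, square both sides:
(x - (-4))^2 + (y - (-1))^2 = (x - 3)^2 + (y - (-1))^2
The x^2 and y^2 terms cancel: 14x + 0y = 10 - 17 = -7
Simplify: x = -1/2
Locus: Perpendicular bisector of the segment from (-4, -1) to (3, -1): the line x = -1/2


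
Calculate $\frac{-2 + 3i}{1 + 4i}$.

Multiply numerator and denominator by conjugate (1 - 4i):
= (-2 + 3i)(1 - 4i) / (1^2 + 4^2)
= (10 + 11i) / 17
= 10/17 + (11/17)i


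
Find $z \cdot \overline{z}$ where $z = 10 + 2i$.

z * conjugate(z) = |z|^2 = a^2 + b^2
= 10^2 + 2^2 = 104


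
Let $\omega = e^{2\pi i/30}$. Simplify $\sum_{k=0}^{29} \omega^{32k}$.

Let ζ = ω^32 = e^(2πi·32/30). Since 30 ∤ 32, ζ ≠ 1.
Sum = Σ_{k=0}^{29} ζ^k = (ζ^30 - 1)/(ζ - 1) = (ω^{32·30} - 1)/(ζ - 1) = (1 - 1)/(ζ - 1) = 0


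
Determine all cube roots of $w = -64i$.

|w| = 64, arg(w) = 270°
Root modulus = 64^(1/3) = 4
Root arguments: θ_k = (270° + 360°k)/3 for k = 0, 1, ..., 2
Roots: 4i, -2*sqrt(3) - 2i, 2*sqrt(3) - 2i


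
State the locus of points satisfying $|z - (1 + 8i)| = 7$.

|z - z0| = r describes a circle centered at z0 with radius r
Here z0 = 1 + 8i and r = 7
Locus: Circle centered at (1, 8) with radius 7


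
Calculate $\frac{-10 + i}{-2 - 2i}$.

Multiply numerator and denominator by conjugate (-2 + 2i):
= (-10 + i)(-2 + 2i) / ((-2)^2 + (-2)^2)
= (18 - 22i) / 8
Divide through by 2: (9 - 11i) / 4
= 9/4 - (11/4)i


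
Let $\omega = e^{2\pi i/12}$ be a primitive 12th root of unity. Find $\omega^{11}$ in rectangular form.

ω^11 = e^(2πi·11/12) = e^(i·11π/6)
= cos(11π/6) + i sin(11π/6)
= sqrt(3)/2 - (1/2)i


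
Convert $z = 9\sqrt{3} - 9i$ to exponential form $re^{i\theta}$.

r = |z| = sqrt((9*sqrt(3))^2 + (-9)^2) = sqrt(243 + 81) = sqrt(324) = 18
θ = arctan(b/a) = arctan(-9/15.5885) (quadrant-adjusted) = -30° = -π/6
z = 18e^(-i*π/6)


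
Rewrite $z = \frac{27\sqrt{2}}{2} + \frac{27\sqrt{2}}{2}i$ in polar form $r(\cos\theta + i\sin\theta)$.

r = |z| = sqrt(a^2 + b^2) = sqrt((27*sqrt(2)/2)^2 + (27*sqrt(2)/2)^2) = sqrt(729/2 + 729/2) = sqrt(729) = 27
θ = arctan(b/a) = arctan(19.0919/19.0919) (quadrant-adjusted) = 45°
z = 27(cos 45° + i sin 45°)


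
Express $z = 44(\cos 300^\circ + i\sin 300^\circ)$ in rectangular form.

a = r cos θ = 44 * 1/2 = 22
b = r sin θ = 44 * -sqrt(3)/2 = -22*sqrt(3)
z = 22 - 22*sqrt(3)i


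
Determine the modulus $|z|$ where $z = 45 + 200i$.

|z| = sqrt(a^2 + b^2) = sqrt(45^2 + 200^2) = sqrt(42025) = 205


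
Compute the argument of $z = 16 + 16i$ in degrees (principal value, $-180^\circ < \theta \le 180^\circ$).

θ = arctan(b/a) = arctan(16/16) (quadrant-adjusted) = 45°


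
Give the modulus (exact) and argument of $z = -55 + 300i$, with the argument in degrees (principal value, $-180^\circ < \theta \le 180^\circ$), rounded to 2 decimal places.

|z| = sqrt((-55)^2 + 300^2) = 305
arg(z) = arctan(b/a) = arctan(300/-55) (quadrant-adjusted) = 100.39°


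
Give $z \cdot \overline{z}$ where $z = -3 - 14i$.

z * conjugate(z) = |z|^2 = a^2 + b^2
= (-3)^2 + (-14)^2 = 205


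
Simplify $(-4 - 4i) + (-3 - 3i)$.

(-4 + (-3)) + (-4 + (-3))i = -7 - 7i


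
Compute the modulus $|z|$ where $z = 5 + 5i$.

|z| = sqrt(a^2 + b^2) = sqrt(5^2 + 5^2) = sqrt(50) = sqrt(50)


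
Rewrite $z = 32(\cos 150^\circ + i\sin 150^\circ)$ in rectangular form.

a = r cos θ = 32 * -sqrt(3)/2 = -16*sqrt(3)
b = r sin θ = 32 * 1/2 = 16
z = -16*sqrt(3) + 16i


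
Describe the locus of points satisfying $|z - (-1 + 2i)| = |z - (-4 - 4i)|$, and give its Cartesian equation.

|z - z1| = |z - z2| means z is equidistant from z1 and z2,
i.e. the perpendicular bisector of the segment from (-1, 2) to (-4, -4) (midpoint (-5/2, -1)).
With z = x + yi, square both sides:
(x - (-1))^2 + (y - 2)^2 = (x - (-4))^2 + (y - (-4))^2
The x^2 and y^2 terms cancel: -6x + (-12)y = 32 - 5 = 27
Simplify: 2x + 4y = -9
Locus: Perpendicular bisector of the segment from (-1, 2) to (-4, -4): the line 2x + 4y = -9


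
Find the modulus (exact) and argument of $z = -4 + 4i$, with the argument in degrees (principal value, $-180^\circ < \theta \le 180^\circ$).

|z| = sqrt((-4)^2 + 4^2) = sqrt(32)
arg(z) = arctan(b/a) = arctan(4/-4) (quadrant-adjusted) = 135°


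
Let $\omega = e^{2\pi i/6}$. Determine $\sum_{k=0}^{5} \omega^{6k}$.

Since 6 divides 6, ω^6 = (ω^6)^1 = 1^1 = 1, so every term is 1.
Sum = 6 · 1 = 6


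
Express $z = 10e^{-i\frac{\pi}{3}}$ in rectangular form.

a = r cos θ = 10 * 1/2 = 5
b = r sin θ = 10 * -sqrt(3)/2 = -5*sqrt(3)
z = 5 - 5*sqrt(3)i


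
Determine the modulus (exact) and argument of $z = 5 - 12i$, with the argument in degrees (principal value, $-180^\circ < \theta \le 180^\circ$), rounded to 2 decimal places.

|z| = sqrt(5^2 + (-12)^2) = 13
arg(z) = arctan(b/a) = arctan(-12/5) (quadrant-adjusted) = -67.38°


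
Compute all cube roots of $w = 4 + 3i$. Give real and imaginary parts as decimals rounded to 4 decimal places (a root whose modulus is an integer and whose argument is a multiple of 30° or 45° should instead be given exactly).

|w| = 5, arg(w) ≈ 36.869898°
Root modulus = 5^(1/3) ≈ 1.709976
Root arguments: θ_k = (arg(w) + 360°k)/3 for k = 0, 1, ..., 2
Compute each root as (root modulus)(cos θ_k + i sin θ_k) using full-precision intermediates, then round to 4 decimal places.
Roots: 1.6708 + 0.3640i, -1.1506 + 1.2650i, -0.5202 - 1.6289i


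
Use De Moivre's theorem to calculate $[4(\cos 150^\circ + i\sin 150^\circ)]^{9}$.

By De Moivre: z^n = r^n(cos(nθ) + i sin(nθ))
= 4^9(cos(9*150°) + i sin(9*150°))
= 262144(cos 270° + i sin 270°)
= -262144i


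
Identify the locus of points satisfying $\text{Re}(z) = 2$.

Re(z) = x where z = x + yi; the equation x = 2 is satisfied by all points with that x-coordinate
Locus: Vertical line x = 2


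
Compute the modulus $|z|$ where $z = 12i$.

|z| = sqrt(a^2 + b^2) = sqrt(0^2 + 12^2) = sqrt(144) = 12


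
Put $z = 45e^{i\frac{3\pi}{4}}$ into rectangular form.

a = r cos θ = 45 * -sqrt(2)/2 = -45*sqrt(2)/2
b = r sin θ = 45 * sqrt(2)/2 = 45*sqrt(2)/2
z = -45*sqrt(2)/2 + (45*sqrt(2)/2)i


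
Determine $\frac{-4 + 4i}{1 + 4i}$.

Multiply numerator and denominator by conjugate (1 - 4i):
= (-4 + 4i)(1 - 4i) / (1^2 + 4^2)
= (12 + 20i) / 17
= 12/17 + (20/17)i


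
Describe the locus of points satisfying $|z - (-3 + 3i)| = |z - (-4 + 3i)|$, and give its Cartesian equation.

|z - z1| = |z - z2| means z is equidistant from z1 and z2,
i.e. the perpendicular bisector of the segment from (-3, 3) to (-4, 3) (midpoint (-7/2, 3)).
With z = x + yi, square both sides:
(x - (-3))^2 + (y - 3)^2 = (x - (-4))^2 + (y - 3)^2
The x^2 and y^2 terms cancel: -2x + 0y = 25 - 18 = 7
Simplify: x = -7/2
Locus: Perpendicular bisector of the segment from (-3, 3) to (-4, 3): the line x = -7/2


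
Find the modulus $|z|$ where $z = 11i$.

|z| = sqrt(a^2 + b^2) = sqrt(0^2 + 11^2) = sqrt(121) = 11


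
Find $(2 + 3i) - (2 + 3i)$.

(2 - 2) + (3 - 3)i = 0


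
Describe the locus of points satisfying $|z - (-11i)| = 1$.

|z - z0| = r describes a circle centered at z0 with radius r
Here z0 = -11i and r = 1
Locus: Circle centered at (0, -11) with radius 1


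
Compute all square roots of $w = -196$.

|w| = 196, arg(w) = 180°
Root modulus = 196^(1/2) = 14
Root arguments: θ_k = (180° + 360°k)/2 for k = 0, 1, ..., 1
Roots: 14i, -14i


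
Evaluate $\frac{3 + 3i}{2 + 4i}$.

Multiply numerator and denominator by conjugate (2 - 4i):
= (3 + 3i)(2 - 4i) / (2^2 + 4^2)
= (18 - 6i) / 20
Divide through by 2: (9 - 3i) / 10
= 9/10 - (3/10)i


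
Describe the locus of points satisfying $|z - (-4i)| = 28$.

|z - z0| = r describes a circle centered at z0 with radius r
Here z0 = -4i and r = 28
Locus: Circle centered at (0, -4) with radius 28


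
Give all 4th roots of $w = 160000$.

|w| = 160000, arg(w) = 0°
Root modulus = 160000^(1/4) = 20
Root arguments: θ_k = (0° + 360°k)/4 for k = 0, 1, ..., 3
Roots: 20, 20i, -20, -20i


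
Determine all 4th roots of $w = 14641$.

|w| = 14641, arg(w) = 0°
Root modulus = 14641^(1/4) = 11
Root arguments: θ_k = (0° + 360°k)/4 for k = 0, 1, ..., 3
Roots: 11, 11i, -11, -11i


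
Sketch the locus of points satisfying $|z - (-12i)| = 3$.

|z - z0| = r describes a circle centered at z0 with radius r
Here z0 = -12i and r = 3
Locus: Circle centered at (0, -12) with radius 3


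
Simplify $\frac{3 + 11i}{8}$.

Divisor is real, so divide each part by 8:
= 3/8 + (11/8)i


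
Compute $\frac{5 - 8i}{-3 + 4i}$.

Multiply numerator and denominator by conjugate (-3 - 4i):
= (5 - 8i)(-3 - 4i) / ((-3)^2 + 4^2)
= (-47 + 4i) / 25
= -47/25 + (4/25)i


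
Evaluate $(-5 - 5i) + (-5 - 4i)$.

(-5 + (-5)) + (-5 + (-4))i = -10 - 9i


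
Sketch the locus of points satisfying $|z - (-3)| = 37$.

|z - z0| = r describes a circle centered at z0 with radius r
Here z0 = -3 and r = 37
Locus: Circle centered at (-3, 0) with radius 37


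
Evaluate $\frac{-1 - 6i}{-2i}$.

Multiply numerator and denominator by conjugate (2i):
= (-1 - 6i)(2i) / (0^2 + (-2)^2)
= (12 - 2i) / 4
Divide through by 2: (6 - i) / 2
= 3 - (1/2)i


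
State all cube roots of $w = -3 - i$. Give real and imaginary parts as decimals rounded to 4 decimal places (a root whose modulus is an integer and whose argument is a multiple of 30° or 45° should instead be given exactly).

|w| = sqrt(10) ≈ 3.162278, arg(w) ≈ 198.434949°
Root modulus = sqrt(10)^(1/3) ≈ 1.467799
Root arguments: θ_k = (arg(w) + 360°k)/3 for k = 0, 1, ..., 2
Compute each root as (root modulus)(cos θ_k + i sin θ_k) using full-precision intermediates, then round to 4 decimal places.
Roots: 0.5936 + 1.3424i, -1.4594 - 0.1571i, 0.8658 - 1.1853i
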